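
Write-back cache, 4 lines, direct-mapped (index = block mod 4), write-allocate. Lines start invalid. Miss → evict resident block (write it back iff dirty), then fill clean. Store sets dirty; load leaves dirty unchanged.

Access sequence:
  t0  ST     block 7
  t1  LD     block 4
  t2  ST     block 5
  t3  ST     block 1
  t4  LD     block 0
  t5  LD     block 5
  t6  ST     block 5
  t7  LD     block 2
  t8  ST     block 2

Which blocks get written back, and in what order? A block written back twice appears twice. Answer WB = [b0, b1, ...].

0: W B7 -> L3 miss  d=D]
1: R B4 -> L0 miss  d=-]
2: W B5 -> L1 miss  d=D]
3: W B1 -> L1 miss wb->B5  d=D]
4: R B0 -> L0 miss  d=-]
5: R B5 -> L1 miss wb->B1  d=-]
6: W B5 -> L1 hit  d=D]
7: R B2 -> L2 miss  d=-]
8: W B2 -> L2 hit  d=D]

WB = [5, 1]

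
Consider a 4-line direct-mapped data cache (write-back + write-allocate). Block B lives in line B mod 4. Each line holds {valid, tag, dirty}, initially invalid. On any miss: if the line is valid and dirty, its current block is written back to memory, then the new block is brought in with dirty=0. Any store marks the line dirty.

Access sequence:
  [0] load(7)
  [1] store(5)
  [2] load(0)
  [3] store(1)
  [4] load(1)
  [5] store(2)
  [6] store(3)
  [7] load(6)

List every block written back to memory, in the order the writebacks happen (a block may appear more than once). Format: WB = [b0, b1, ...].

WB = [5, 2]

0: R B7 -> L3 miss  d=-]
1: W B5 -> L1 miss  d=D]
2: R B0 -> L0 miss  d=-]
3: W B1 -> L1 miss wb->B5  d=D]
4: R B1 -> L1 hit  d=D]
5: W B2 -> L2 miss  d=D]
6: W B3 -> L3 miss  d=D]
7: R B6 -> L2 miss wb->B2  d=-]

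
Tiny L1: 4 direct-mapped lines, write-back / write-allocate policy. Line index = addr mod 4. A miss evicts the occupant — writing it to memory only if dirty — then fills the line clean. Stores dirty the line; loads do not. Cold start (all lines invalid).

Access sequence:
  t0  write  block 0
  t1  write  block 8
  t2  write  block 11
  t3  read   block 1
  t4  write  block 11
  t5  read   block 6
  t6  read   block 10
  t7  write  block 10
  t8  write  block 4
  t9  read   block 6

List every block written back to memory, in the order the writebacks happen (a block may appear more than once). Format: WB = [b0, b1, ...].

0: W B0 -> L0 miss  d=D]
1: W B8 -> L0 miss wb->B0  d=D]
2: W B11 -> L3 miss  d=D]
3: R B1 -> L1 miss  d=-]
4: W B11 -> L3 hit  d=D]
5: R B6 -> L2 miss  d=-]
6: R B10 -> L2 miss  d=-]
7: W B10 -> L2 hit  d=D]
8: W B4 -> L0 miss wb->B8  d=D]
9: R B6 -> L2 miss wb->B10  d=-]

WB = [0, 8, 10]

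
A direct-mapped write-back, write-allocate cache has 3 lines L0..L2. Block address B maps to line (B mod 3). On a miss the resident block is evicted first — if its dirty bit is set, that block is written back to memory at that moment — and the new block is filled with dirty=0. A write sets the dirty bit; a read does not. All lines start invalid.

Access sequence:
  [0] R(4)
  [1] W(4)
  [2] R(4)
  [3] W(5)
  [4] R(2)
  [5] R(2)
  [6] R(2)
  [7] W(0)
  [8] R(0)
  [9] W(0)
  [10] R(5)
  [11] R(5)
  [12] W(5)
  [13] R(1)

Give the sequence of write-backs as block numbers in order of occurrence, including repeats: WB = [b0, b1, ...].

  0 | R B4 → L1 miss [-]
  1 | W B4 → L1 hit [D]
  2 | R B4 → L1 hit [D]
  3 | W B5 → L2 miss [D]
  4 | R B2 → L2 miss wb→B5 [-]
  5 | R B2 → L2 hit [-]
  6 | R B2 → L2 hit [-]
  7 | W B0 → L0 miss [D]
  8 | R B0 → L0 hit [D]
  9 | W B0 → L0 hit [D]
  10 | R B5 → L2 miss [-]
  11 | R B5 → L2 hit [-]
  12 | W B5 → L2 hit [D]
  13 | R B1 → L1 miss wb→B4 [-]

WB = [5, 4]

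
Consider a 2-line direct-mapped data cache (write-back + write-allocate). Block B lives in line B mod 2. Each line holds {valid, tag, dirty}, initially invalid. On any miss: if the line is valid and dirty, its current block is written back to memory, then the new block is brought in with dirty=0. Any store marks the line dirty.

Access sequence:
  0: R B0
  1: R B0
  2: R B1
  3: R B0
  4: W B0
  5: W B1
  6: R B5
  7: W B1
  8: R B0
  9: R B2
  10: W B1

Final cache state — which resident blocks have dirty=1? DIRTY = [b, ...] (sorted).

DIRTY = [1]

0: R B0 → L0 miss [-]
1: R B0 → L0 hit [-]
2: R B1 → L1 miss [-]
3: R B0 → L0 hit [-]
4: W B0 → L0 hit [D]
5: W B1 → L1 hit [D]
6: R B5 → L1 miss wb→B1 [-]
7: W B1 → L1 miss [D]
8: R B0 → L0 hit [D]
9: R B2 → L0 miss wb→B0 [-]
10: W B1 → L1 hit [D]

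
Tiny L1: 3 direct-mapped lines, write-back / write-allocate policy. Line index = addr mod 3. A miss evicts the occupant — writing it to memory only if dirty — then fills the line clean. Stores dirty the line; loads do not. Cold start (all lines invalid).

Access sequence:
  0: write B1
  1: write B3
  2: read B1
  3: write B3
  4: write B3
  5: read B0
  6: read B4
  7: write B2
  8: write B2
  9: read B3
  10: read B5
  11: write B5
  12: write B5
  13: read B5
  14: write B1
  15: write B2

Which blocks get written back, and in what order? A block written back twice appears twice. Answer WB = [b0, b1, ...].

  0 | W B1 → L1 miss [D]
  1 | W B3 → L0 miss [D]
  2 | R B1 → L1 hit [D]
  3 | W B3 → L0 hit [D]
  4 | W B3 → L0 hit [D]
  5 | R B0 → L0 miss wb→B3 [-]
  6 | R B4 → L1 miss wb→B1 [-]
  7 | W B2 → L2 miss [D]
  8 | W B2 → L2 hit [D]
  9 | R B3 → L0 miss [-]
  10 | R B5 → L2 miss wb→B2 [-]
  11 | W B5 → L2 hit [D]
  12 | W B5 → L2 hit [D]
  13 | R B5 → L2 hit [D]
  14 | W B1 → L1 miss [D]
  15 | W B2 → L2 miss wb→B5 [D]

WB = [3, 1, 2, 5]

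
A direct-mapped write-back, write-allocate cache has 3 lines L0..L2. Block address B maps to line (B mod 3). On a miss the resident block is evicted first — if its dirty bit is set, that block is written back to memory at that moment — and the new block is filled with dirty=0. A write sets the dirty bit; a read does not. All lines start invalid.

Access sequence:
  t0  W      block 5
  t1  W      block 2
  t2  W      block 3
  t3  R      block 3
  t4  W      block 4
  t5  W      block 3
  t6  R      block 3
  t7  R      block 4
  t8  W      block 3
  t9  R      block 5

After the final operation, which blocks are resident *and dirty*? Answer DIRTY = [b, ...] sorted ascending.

0: W B5 → L2 miss [D]
1: W B2 → L2 miss wb→B5 [D]
2: W B3 → L0 miss [D]
3: R B3 → L0 hit [D]
4: W B4 → L1 miss [D]
5: W B3 → L0 hit [D]
6: R B3 → L0 hit [D]
7: R B4 → L1 hit [D]
8: W B3 → L0 hit [D]
9: R B5 → L2 miss wb→B2 [-]

DIRTY = [3, 4]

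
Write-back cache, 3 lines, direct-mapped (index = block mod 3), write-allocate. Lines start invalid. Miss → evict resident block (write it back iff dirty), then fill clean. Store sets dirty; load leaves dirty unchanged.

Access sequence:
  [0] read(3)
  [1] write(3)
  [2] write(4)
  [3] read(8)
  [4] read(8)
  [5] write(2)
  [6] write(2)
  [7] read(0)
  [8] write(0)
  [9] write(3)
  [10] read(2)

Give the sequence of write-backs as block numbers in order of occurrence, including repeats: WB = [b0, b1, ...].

WB = [3, 0]

  0 | R B3 → L0 miss [-]
  1 | W B3 → L0 hit [D]
  2 | W B4 → L1 miss [D]
  3 | R B8 → L2 miss [-]
  4 | R B8 → L2 hit [-]
  5 | W B2 → L2 miss [D]
  6 | W B2 → L2 hit [D]
  7 | R B0 → L0 miss wb→B3 [-]
  8 | W B0 → L0 hit [D]
  9 | W B3 → L0 miss wb→B0 [D]
  10 | R B2 → L2 hit [D]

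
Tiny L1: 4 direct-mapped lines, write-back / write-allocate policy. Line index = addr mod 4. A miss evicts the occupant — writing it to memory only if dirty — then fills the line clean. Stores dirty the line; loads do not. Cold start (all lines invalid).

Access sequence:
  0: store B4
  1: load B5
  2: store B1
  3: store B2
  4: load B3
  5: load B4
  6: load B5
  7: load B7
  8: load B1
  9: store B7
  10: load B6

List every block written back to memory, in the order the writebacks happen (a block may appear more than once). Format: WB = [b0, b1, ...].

WB = [1, 2]

  0 | W B4 → L0 miss [D]
  1 | R B5 → L1 miss [-]
  2 | W B1 → L1 miss [D]
  3 | W B2 → L2 miss [D]
  4 | R B3 → L3 miss [-]
  5 | R B4 → L0 hit [D]
  6 | R B5 → L1 miss wb→B1 [-]
  7 | R B7 → L3 miss [-]
  8 | R B1 → L1 miss [-]
  9 | W B7 → L3 hit [D]
  10 | R B6 → L2 miss wb→B2 [-]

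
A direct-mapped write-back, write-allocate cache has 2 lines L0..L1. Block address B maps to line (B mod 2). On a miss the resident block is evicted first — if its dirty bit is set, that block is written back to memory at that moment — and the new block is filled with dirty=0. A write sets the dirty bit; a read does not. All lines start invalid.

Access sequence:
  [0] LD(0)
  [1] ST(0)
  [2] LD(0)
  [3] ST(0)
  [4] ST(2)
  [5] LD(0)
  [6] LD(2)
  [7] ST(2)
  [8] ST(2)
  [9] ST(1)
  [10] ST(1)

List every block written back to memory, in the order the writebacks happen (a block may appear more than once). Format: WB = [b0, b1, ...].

WB = [0, 2]

0: R B0 -> L0 miss  d=-]
1: W B0 -> L0 hit  d=D]
2: R B0 -> L0 hit  d=D]
3: W B0 -> L0 hit  d=D]
4: W B2 -> L0 miss wb->B0  d=D]
5: R B0 -> L0 miss wb->B2  d=-]
6: R B2 -> L0 miss  d=-]
7: W B2 -> L0 hit  d=D]
8: W B2 -> L0 hit  d=D]
9: W B1 -> L1 miss  d=D]
10: W B1 -> L1 hit  d=D]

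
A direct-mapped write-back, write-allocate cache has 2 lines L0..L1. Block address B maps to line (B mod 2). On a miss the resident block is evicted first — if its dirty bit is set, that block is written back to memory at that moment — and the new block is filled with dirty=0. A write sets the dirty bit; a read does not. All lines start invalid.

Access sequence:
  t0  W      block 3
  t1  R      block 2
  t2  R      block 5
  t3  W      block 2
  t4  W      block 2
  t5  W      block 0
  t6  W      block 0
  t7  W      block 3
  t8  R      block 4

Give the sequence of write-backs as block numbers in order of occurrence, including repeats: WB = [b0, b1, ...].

WB = [3, 2, 0]

  0 | W B3 → L1 miss [D]
  1 | R B2 → L0 miss [-]
  2 | R B5 → L1 miss wb→B3 [-]
  3 | W B2 → L0 hit [D]
  4 | W B2 → L0 hit [D]
  5 | W B0 → L0 miss wb→B2 [D]
  6 | W B0 → L0 hit [D]
  7 | W B3 → L1 miss [D]
  8 | R B4 → L0 miss wb→B0 [-]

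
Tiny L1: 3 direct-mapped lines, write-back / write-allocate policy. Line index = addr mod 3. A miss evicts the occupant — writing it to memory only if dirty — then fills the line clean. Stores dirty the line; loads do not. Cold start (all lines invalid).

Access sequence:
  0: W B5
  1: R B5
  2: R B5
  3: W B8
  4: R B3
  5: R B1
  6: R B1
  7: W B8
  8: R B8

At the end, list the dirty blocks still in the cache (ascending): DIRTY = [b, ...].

DIRTY = [8]

0: W B5 -> L2 miss  d=D]
1: R B5 -> L2 hit  d=D]
2: R B5 -> L2 hit  d=D]
3: W B8 -> L2 miss wb->B5  d=D]
4: R B3 -> L0 miss  d=-]
5: R B1 -> L1 miss  d=-]
6: R B1 -> L1 hit  d=-]
7: W B8 -> L2 hit  d=D]
8: R B8 -> L2 hit  d=D]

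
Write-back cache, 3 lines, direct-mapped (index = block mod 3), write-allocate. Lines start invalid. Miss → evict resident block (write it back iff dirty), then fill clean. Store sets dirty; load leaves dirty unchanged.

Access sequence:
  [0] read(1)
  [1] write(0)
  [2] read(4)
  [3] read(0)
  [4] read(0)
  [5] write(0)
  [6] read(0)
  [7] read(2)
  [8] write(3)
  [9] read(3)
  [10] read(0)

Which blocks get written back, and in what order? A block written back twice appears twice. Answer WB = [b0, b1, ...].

  0 | R B1 → L1 miss [-]
  1 | W B0 → L0 miss [D]
  2 | R B4 → L1 miss [-]
  3 | R B0 → L0 hit [D]
  4 | R B0 → L0 hit [D]
  5 | W B0 → L0 hit [D]
  6 | R B0 → L0 hit [D]
  7 | R B2 → L2 miss [-]
  8 | W B3 → L0 miss wb→B0 [D]
  9 | R B3 → L0 hit [D]
  10 | R B0 → L0 miss wb→B3 [-]

WB = [0, 3]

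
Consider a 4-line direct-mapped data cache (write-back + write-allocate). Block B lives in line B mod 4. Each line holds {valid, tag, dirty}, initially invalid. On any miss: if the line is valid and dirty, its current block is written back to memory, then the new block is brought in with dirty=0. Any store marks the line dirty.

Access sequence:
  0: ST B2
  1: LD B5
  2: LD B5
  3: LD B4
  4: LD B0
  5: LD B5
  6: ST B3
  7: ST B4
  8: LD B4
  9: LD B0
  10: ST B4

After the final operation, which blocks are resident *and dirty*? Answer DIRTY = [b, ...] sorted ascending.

0: W B2 -> L2 miss  d=D]
1: R B5 -> L1 miss  d=-]
2: R B5 -> L1 hit  d=-]
3: R B4 -> L0 miss  d=-]
4: R B0 -> L0 miss  d=-]
5: R B5 -> L1 hit  d=-]
6: W B3 -> L3 miss  d=D]
7: W B4 -> L0 miss  d=D]
8: R B4 -> L0 hit  d=D]
9: R B0 -> L0 miss wb->B4  d=-]
10: W B4 -> L0 miss  d=D]

DIRTY = [2, 3, 4]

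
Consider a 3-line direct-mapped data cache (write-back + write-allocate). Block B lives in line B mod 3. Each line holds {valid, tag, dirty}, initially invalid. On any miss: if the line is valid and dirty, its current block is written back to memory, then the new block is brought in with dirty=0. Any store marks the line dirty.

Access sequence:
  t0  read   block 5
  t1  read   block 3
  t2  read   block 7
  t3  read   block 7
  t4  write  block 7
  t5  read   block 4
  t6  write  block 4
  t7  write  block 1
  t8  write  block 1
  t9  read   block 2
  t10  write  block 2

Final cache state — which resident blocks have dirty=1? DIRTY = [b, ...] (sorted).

DIRTY = [1, 2]

0: R B5 -> L2 miss  d=-]
1: R B3 -> L0 miss  d=-]
2: R B7 -> L1 miss  d=-]
3: R B7 -> L1 hit  d=-]
4: W B7 -> L1 hit  d=D]
5: R B4 -> L1 miss wb->B7  d=-]
6: W B4 -> L1 hit  d=D]
7: W B1 -> L1 miss wb->B4  d=D]
8: W B1 -> L1 hit  d=D]
9: R B2 -> L2 miss  d=-]
10: W B2 -> L2 hit  d=D]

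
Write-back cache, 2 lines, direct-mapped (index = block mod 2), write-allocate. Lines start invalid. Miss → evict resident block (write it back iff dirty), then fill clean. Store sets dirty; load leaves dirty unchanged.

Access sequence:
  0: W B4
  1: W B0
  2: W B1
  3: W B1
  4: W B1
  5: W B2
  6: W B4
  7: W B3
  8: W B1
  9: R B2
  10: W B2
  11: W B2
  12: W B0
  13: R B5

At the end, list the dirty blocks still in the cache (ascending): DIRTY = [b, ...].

DIRTY = [0]

0: W B4 -> L0 miss  d=D]
1: W B0 -> L0 miss wb->B4  d=D]
2: W B1 -> L1 miss  d=D]
3: W B1 -> L1 hit  d=D]
4: W B1 -> L1 hit  d=D]
5: W B2 -> L0 miss wb->B0  d=D]
6: W B4 -> L0 miss wb->B2  d=D]
7: W B3 -> L1 miss wb->B1  d=D]
8: W B1 -> L1 miss wb->B3  d=D]
9: R B2 -> L0 miss wb->B4  d=-]
10: W B2 -> L0 hit  d=D]
11: W B2 -> L0 hit  d=D]
12: W B0 -> L0 miss wb->B2  d=D]
13: R B5 -> L1 miss wb->B1  d=-]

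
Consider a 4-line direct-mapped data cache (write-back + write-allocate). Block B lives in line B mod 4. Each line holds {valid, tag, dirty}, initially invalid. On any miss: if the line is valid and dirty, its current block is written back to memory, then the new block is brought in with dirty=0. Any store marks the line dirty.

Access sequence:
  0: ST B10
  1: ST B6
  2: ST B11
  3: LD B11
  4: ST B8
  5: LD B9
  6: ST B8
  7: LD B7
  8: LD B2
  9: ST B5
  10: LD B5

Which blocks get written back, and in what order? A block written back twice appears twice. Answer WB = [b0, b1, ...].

  0 | W B10 → L2 miss [D]
  1 | W B6 → L2 miss wb→B10 [D]
  2 | W B11 → L3 miss [D]
  3 | R B11 → L3 hit [D]
  4 | W B8 → L0 miss [D]
  5 | R B9 → L1 miss [-]
  6 | W B8 → L0 hit [D]
  7 | R B7 → L3 miss wb→B11 [-]
  8 | R B2 → L2 miss wb→B6 [-]
  9 | W B5 → L1 miss [D]
  10 | R B5 → L1 hit [D]

WB = [10, 11, 6]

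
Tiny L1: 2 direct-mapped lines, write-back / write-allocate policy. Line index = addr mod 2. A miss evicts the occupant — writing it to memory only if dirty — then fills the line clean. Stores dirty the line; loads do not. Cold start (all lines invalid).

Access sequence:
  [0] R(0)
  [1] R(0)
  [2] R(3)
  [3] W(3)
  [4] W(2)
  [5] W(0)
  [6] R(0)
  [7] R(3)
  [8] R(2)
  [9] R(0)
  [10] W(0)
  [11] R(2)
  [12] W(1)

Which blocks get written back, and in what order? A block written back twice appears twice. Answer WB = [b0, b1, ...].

WB = [2, 0, 0, 3]

0: R B0 → L0 miss [-]
1: R B0 → L0 hit [-]
2: R B3 → L1 miss [-]
3: W B3 → L1 hit [D]
4: W B2 → L0 miss [D]
5: W B0 → L0 miss wb→B2 [D]
6: R B0 → L0 hit [D]
7: R B3 → L1 hit [D]
8: R B2 → L0 miss wb→B0 [-]
9: R B0 → L0 miss [-]
10: W B0 → L0 hit [D]
11: R B2 → L0 miss wb→B0 [-]
12: W B1 → L1 miss wb→B3 [D]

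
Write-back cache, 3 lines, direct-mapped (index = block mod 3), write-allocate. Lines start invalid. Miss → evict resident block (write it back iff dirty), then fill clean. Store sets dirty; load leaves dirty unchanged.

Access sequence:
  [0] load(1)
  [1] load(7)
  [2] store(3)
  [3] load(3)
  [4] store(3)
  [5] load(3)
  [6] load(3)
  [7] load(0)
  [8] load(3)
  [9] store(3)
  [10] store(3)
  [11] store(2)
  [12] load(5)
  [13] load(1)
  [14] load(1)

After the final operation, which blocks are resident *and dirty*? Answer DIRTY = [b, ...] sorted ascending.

DIRTY = [3]

0: R B1 -> L1 miss  d=-]
1: R B7 -> L1 miss  d=-]
2: W B3 -> L0 miss  d=D]
3: R B3 -> L0 hit  d=D]
4: W B3 -> L0 hit  d=D]
5: R B3 -> L0 hit  d=D]
6: R B3 -> L0 hit  d=D]
7: R B0 -> L0 miss wb->B3  d=-]
8: R B3 -> L0 miss  d=-]
9: W B3 -> L0 hit  d=D]
10: W B3 -> L0 hit  d=D]
11: W B2 -> L2 miss  d=D]
12: R B5 -> L2 miss wb->B2  d=-]
13: R B1 -> L1 miss  d=-]
14: R B1 -> L1 hit  d=-]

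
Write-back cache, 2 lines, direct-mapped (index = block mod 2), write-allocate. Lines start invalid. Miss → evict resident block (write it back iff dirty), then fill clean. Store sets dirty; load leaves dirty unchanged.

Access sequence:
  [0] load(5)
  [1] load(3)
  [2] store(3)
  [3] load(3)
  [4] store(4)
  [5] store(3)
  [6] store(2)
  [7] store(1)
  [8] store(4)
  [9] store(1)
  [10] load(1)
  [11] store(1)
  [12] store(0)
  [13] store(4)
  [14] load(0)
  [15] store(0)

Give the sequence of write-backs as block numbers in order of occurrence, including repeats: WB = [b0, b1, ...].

WB = [4, 3, 2, 4, 0, 4]

0: R B5 → L1 miss [-]
1: R B3 → L1 miss [-]
2: W B3 → L1 hit [D]
3: R B3 → L1 hit [D]
4: W B4 → L0 miss [D]
5: W B3 → L1 hit [D]
6: W B2 → L0 miss wb→B4 [D]
7: W B1 → L1 miss wb→B3 [D]
8: W B4 → L0 miss wb→B2 [D]
9: W B1 → L1 hit [D]
10: R B1 → L1 hit [D]
11: W B1 → L1 hit [D]
12: W B0 → L0 miss wb→B4 [D]
13: W B4 → L0 miss wb→B0 [D]
14: R B0 → L0 miss wb→B4 [-]
15: W B0 → L0 hit [D]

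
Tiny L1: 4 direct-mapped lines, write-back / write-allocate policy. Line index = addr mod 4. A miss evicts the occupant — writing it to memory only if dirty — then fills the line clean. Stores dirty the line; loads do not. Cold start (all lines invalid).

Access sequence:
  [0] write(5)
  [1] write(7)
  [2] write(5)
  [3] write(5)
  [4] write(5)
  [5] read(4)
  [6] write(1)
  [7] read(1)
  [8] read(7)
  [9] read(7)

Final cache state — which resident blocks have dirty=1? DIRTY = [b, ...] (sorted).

0: W B5 → L1 miss [D]
1: W B7 → L3 miss [D]
2: W B5 → L1 hit [D]
3: W B5 → L1 hit [D]
4: W B5 → L1 hit [D]
5: R B4 → L0 miss [-]
6: W B1 → L1 miss wb→B5 [D]
7: R B1 → L1 hit [D]
8: R B7 → L3 hit [D]
9: R B7 → L3 hit [D]

DIRTY = [1, 7]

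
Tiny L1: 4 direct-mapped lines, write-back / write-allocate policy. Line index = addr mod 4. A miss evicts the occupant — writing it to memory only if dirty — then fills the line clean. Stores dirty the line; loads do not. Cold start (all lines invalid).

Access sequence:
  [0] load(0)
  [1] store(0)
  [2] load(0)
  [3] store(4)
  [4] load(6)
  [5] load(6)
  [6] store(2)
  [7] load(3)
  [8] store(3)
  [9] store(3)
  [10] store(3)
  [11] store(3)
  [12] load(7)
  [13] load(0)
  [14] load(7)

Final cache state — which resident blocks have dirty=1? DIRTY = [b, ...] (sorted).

  0 | R B0 → L0 miss [-]
  1 | W B0 → L0 hit [D]
  2 | R B0 → L0 hit [D]
  3 | W B4 → L0 miss wb→B0 [D]
  4 | R B6 → L2 miss [-]
  5 | R B6 → L2 hit [-]
  6 | W B2 → L2 miss [D]
  7 | R B3 → L3 miss [-]
  8 | W B3 → L3 hit [D]
  9 | W B3 → L3 hit [D]
  10 | W B3 → L3 hit [D]
  11 | W B3 → L3 hit [D]
  12 | R B7 → L3 miss wb→B3 [-]
  13 | R B0 → L0 miss wb→B4 [-]
  14 | R B7 → L3 hit [-]

DIRTY = [2]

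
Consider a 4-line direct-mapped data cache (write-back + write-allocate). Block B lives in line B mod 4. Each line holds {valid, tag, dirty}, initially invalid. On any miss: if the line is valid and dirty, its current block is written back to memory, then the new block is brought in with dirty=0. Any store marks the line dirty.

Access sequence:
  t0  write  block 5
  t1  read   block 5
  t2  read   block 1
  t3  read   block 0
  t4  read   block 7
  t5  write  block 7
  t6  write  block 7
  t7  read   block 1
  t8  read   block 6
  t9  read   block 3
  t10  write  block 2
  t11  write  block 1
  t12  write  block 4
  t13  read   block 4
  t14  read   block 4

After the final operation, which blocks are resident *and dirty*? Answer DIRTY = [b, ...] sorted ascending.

0: W B5 -> L1 miss  d=D]
1: R B5 -> L1 hit  d=D]
2: R B1 -> L1 miss wb->B5  d=-]
3: R B0 -> L0 miss  d=-]
4: R B7 -> L3 miss  d=-]
5: W B7 -> L3 hit  d=D]
6: W B7 -> L3 hit  d=D]
7: R B1 -> L1 hit  d=-]
8: R B6 -> L2 miss  d=-]
9: R B3 -> L3 miss wb->B7  d=-]
10: W B2 -> L2 miss  d=D]
11: W B1 -> L1 hit  d=D]
12: W B4 -> L0 miss  d=D]
13: R B4 -> L0 hit  d=D]
14: R B4 -> L0 hit  d=D]

DIRTY = [1, 2, 4]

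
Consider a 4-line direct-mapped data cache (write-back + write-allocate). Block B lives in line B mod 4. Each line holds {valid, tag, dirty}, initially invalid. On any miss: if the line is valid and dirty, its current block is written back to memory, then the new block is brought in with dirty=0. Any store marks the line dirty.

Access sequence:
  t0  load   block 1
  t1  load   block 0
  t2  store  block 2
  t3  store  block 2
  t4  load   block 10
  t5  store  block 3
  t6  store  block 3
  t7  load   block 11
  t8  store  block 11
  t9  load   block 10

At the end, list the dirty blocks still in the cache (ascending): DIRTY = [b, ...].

0: R B1 -> L1 miss  d=-]
1: R B0 -> L0 miss  d=-]
2: W B2 -> L2 miss  d=D]
3: W B2 -> L2 hit  d=D]
4: R B10 -> L2 miss wb->B2  d=-]
5: W B3 -> L3 miss  d=D]
6: W B3 -> L3 hit  d=D]
7: R B11 -> L3 miss wb->B3  d=-]
8: W B11 -> L3 hit  d=D]
9: R B10 -> L2 hit  d=-]

DIRTY = [11]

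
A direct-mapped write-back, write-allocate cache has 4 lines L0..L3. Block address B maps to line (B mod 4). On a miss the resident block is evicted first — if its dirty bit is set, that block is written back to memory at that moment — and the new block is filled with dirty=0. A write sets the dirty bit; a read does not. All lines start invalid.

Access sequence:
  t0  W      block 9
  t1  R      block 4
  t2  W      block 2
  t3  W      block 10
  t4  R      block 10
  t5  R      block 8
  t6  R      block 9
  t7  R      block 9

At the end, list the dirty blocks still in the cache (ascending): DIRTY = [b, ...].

DIRTY = [9, 10]

0: W B9 → L1 miss [D]
1: R B4 → L0 miss [-]
2: W B2 → L2 miss [D]
3: W B10 → L2 miss wb→B2 [D]
4: R B10 → L2 hit [D]
5: R B8 → L0 miss [-]
6: R B9 → L1 hit [D]
7: R B9 → L1 hit [D]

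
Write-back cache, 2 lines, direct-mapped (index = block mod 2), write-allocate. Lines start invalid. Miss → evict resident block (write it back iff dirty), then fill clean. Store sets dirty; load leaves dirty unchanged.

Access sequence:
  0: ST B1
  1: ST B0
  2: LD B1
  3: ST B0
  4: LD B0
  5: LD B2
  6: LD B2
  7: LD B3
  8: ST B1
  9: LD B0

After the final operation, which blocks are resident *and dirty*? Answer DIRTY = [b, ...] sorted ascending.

0: W B1 → L1 miss [D]
1: W B0 → L0 miss [D]
2: R B1 → L1 hit [D]
3: W B0 → L0 hit [D]
4: R B0 → L0 hit [D]
5: R B2 → L0 miss wb→B0 [-]
6: R B2 → L0 hit [-]
7: R B3 → L1 miss wb→B1 [-]
8: W B1 → L1 miss [D]
9: R B0 → L0 miss [-]

DIRTY = [1]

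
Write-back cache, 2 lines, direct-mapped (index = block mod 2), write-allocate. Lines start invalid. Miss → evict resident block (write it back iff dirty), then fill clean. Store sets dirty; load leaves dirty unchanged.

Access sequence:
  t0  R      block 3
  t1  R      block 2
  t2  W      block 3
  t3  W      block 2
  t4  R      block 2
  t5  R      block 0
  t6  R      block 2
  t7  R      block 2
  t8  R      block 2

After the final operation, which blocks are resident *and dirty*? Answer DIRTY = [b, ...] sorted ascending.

  0 | R B3 → L1 miss [-]
  1 | R B2 → L0 miss [-]
  2 | W B3 → L1 hit [D]
  3 | W B2 → L0 hit [D]
  4 | R B2 → L0 hit [D]
  5 | R B0 → L0 miss wb→B2 [-]
  6 | R B2 → L0 miss [-]
  7 | R B2 → L0 hit [-]
  8 | R B2 → L0 hit [-]

DIRTY = [3]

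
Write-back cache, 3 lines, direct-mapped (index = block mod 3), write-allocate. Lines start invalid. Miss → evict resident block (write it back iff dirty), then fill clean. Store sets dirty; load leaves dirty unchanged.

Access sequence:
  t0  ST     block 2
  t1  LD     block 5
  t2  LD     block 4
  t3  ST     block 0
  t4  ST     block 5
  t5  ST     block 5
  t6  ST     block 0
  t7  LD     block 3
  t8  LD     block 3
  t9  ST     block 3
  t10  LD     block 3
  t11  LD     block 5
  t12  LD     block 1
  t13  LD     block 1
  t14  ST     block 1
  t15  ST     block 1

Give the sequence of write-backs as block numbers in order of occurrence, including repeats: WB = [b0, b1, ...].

WB = [2, 0]

  0 | W B2 → L2 miss [D]
  1 | R B5 → L2 miss wb→B2 [-]
  2 | R B4 → L1 miss [-]
  3 | W B0 → L0 miss [D]
  4 | W B5 → L2 hit [D]
  5 | W B5 → L2 hit [D]
  6 | W B0 → L0 hit [D]
  7 | R B3 → L0 miss wb→B0 [-]
  8 | R B3 → L0 hit [-]
  9 | W B3 → L0 hit [D]
  10 | R B3 → L0 hit [D]
  11 | R B5 → L2 hit [D]
  12 | R B1 → L1 miss [-]
  13 | R B1 → L1 hit [-]
  14 | W B1 → L1 hit [D]
  15 | W B1 → L1 hit [D]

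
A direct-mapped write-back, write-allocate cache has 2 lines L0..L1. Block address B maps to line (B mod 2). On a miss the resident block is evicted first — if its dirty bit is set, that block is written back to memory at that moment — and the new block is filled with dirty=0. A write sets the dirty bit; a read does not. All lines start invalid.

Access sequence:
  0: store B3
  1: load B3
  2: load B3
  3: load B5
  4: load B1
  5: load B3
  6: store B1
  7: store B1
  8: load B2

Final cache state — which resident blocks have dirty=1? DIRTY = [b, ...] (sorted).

0: W B3 → L1 miss [D]
1: R B3 → L1 hit [D]
2: R B3 → L1 hit [D]
3: R B5 → L1 miss wb→B3 [-]
4: R B1 → L1 miss [-]
5: R B3 → L1 miss [-]
6: W B1 → L1 miss [D]
7: W B1 → L1 hit [D]
8: R B2 → L0 miss [-]

DIRTY = [1]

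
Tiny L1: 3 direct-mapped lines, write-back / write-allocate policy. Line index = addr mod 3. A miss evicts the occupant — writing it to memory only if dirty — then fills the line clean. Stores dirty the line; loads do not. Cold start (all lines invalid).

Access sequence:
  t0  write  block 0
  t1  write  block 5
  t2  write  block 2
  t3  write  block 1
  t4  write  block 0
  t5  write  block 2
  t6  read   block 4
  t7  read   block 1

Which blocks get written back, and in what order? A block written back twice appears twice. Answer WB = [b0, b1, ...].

0: W B0 → L0 miss [D]
1: W B5 → L2 miss [D]
2: W B2 → L2 miss wb→B5 [D]
3: W B1 → L1 miss [D]
4: W B0 → L0 hit [D]
5: W B2 → L2 hit [D]
6: R B4 → L1 miss wb→B1 [-]
7: R B1 → L1 miss [-]

WB = [5, 1]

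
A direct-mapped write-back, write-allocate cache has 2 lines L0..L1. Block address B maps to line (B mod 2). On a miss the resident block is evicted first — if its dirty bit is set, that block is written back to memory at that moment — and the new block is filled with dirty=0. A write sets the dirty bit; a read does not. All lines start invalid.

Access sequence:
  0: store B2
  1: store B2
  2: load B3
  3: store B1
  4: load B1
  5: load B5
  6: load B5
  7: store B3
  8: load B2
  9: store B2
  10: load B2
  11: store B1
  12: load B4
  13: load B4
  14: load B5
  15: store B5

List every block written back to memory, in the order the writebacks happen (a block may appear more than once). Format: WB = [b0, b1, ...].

WB = [1, 3, 2, 1]

0: W B2 → L0 miss [D]
1: W B2 → L0 hit [D]
2: R B3 → L1 miss [-]
3: W B1 → L1 miss [D]
4: R B1 → L1 hit [D]
5: R B5 → L1 miss wb→B1 [-]
6: R B5 → L1 hit [-]
7: W B3 → L1 miss [D]
8: R B2 → L0 hit [D]
9: W B2 → L0 hit [D]
10: R B2 → L0 hit [D]
11: W B1 → L1 miss wb→B3 [D]
12: R B4 → L0 miss wb→B2 [-]
13: R B4 → L0 hit [-]
14: R B5 → L1 miss wb→B1 [-]
15: W B5 → L1 hit [D]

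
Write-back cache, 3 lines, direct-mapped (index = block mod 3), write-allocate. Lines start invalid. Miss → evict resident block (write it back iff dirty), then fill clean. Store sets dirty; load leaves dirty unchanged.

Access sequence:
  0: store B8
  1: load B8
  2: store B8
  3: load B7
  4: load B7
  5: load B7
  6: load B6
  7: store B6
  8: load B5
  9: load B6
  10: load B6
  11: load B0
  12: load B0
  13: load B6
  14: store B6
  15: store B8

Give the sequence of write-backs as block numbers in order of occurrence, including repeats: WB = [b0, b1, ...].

  0 | W B8 → L2 miss [D]
  1 | R B8 → L2 hit [D]
  2 | W B8 → L2 hit [D]
  3 | R B7 → L1 miss [-]
  4 | R B7 → L1 hit [-]
  5 | R B7 → L1 hit [-]
  6 | R B6 → L0 miss [-]
  7 | W B6 → L0 hit [D]
  8 | R B5 → L2 miss wb→B8 [-]
  9 | R B6 → L0 hit [D]
  10 | R B6 → L0 hit [D]
  11 | R B0 → L0 miss wb→B6 [-]
  12 | R B0 → L0 hit [-]
  13 | R B6 → L0 miss [-]
  14 | W B6 → L0 hit [D]
  15 | W B8 → L2 miss [D]

WB = [8, 6]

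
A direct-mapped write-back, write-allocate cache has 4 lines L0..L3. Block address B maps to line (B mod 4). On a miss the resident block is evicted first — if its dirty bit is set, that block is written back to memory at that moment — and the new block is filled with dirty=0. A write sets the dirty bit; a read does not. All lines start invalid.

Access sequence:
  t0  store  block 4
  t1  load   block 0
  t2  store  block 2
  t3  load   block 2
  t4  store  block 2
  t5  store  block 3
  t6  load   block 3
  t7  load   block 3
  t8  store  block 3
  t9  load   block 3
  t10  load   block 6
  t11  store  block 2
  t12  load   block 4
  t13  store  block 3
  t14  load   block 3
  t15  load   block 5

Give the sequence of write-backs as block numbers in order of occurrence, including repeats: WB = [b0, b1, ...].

WB = [4, 2]

0: W B4 → L0 miss [D]
1: R B0 → L0 miss wb→B4 [-]
2: W B2 → L2 miss [D]
3: R B2 → L2 hit [D]
4: W B2 → L2 hit [D]
5: W B3 → L3 miss [D]
6: R B3 → L3 hit [D]
7: R B3 → L3 hit [D]
8: W B3 → L3 hit [D]
9: R B3 → L3 hit [D]
10: R B6 → L2 miss wb→B2 [-]
11: W B2 → L2 miss [D]
12: R B4 → L0 miss [-]
13: W B3 → L3 hit [D]
14: R B3 → L3 hit [D]
15: R B5 → L1 miss [-]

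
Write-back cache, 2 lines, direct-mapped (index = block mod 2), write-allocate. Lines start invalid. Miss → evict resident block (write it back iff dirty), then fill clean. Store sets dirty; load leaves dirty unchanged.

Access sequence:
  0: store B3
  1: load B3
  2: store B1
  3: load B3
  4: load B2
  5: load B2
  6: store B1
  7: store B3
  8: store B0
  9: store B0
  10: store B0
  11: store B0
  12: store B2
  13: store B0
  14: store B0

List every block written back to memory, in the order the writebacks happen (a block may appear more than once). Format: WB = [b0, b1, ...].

  0 | W B3 → L1 miss [D]
  1 | R B3 → L1 hit [D]
  2 | W B1 → L1 miss wb→B3 [D]
  3 | R B3 → L1 miss wb→B1 [-]
  4 | R B2 → L0 miss [-]
  5 | R B2 → L0 hit [-]
  6 | W B1 → L1 miss [D]
  7 | W B3 → L1 miss wb→B1 [D]
  8 | W B0 → L0 miss [D]
  9 | W B0 → L0 hit [D]
  10 | W B0 → L0 hit [D]
  11 | W B0 → L0 hit [D]
  12 | W B2 → L0 miss wb→B0 [D]
  13 | W B0 → L0 miss wb→B2 [D]
  14 | W B0 → L0 hit [D]

WB = [3, 1, 1, 0, 2]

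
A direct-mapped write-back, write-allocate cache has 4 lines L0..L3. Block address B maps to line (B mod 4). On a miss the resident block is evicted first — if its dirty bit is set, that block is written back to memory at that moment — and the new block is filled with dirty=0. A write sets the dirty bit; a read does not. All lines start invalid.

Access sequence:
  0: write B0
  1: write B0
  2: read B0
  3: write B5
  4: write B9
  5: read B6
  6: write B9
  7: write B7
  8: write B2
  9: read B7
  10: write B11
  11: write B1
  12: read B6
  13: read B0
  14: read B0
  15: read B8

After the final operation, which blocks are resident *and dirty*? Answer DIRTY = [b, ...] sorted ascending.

0: W B0 -> L0 miss  d=D]
1: W B0 -> L0 hit  d=D]
2: R B0 -> L0 hit  d=D]
3: W B5 -> L1 miss  d=D]
4: W B9 -> L1 miss wb->B5  d=D]
5: R B6 -> L2 miss  d=-]
6: W B9 -> L1 hit  d=D]
7: W B7 -> L3 miss  d=D]
8: W B2 -> L2 miss  d=D]
9: R B7 -> L3 hit  d=D]
10: W B11 -> L3 miss wb->B7  d=D]
11: W B1 -> L1 miss wb->B9  d=D]
12: R B6 -> L2 miss wb->B2  d=-]
13: R B0 -> L0 hit  d=D]
14: R B0 -> L0 hit  d=D]
15: R B8 -> L0 miss wb->B0  d=-]

DIRTY = [1, 11]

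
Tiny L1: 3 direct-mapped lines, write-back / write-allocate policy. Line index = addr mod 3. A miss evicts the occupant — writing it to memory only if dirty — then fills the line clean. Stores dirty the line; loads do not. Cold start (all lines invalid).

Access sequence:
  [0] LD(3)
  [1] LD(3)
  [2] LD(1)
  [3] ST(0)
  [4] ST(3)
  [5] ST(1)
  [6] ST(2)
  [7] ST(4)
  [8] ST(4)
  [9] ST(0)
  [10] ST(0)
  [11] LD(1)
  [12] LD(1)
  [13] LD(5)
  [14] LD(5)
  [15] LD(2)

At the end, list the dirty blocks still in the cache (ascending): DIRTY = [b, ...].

0: R B3 -> L0 miss  d=-]
1: R B3 -> L0 hit  d=-]
2: R B1 -> L1 miss  d=-]
3: W B0 -> L0 miss  d=D]
4: W B3 -> L0 miss wb->B0  d=D]
5: W B1 -> L1 hit  d=D]
6: W B2 -> L2 miss  d=D]
7: W B4 -> L1 miss wb->B1  d=D]
8: W B4 -> L1 hit  d=D]
9: W B0 -> L0 miss wb->B3  d=D]
10: W B0 -> L0 hit  d=D]
11: R B1 -> L1 miss wb->B4  d=-]
12: R B1 -> L1 hit  d=-]
13: R B5 -> L2 miss wb->B2  d=-]
14: R B5 -> L2 hit  d=-]
15: R B2 -> L2 miss  d=-]

DIRTY = [0]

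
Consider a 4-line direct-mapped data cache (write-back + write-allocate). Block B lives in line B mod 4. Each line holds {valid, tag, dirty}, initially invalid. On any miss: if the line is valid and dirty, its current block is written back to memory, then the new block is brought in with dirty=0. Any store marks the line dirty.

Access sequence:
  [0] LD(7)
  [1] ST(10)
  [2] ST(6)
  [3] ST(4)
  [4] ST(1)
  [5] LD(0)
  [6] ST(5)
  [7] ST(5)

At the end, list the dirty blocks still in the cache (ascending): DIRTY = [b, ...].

0: R B7 -> L3 miss  d=-]
1: W B10 -> L2 miss  d=D]
2: W B6 -> L2 miss wb->B10  d=D]
3: W B4 -> L0 miss  d=D]
4: W B1 -> L1 miss  d=D]
5: R B0 -> L0 miss wb->B4  d=-]
6: W B5 -> L1 miss wb->B1  d=D]
7: W B5 -> L1 hit  d=D]

DIRTY = [5, 6]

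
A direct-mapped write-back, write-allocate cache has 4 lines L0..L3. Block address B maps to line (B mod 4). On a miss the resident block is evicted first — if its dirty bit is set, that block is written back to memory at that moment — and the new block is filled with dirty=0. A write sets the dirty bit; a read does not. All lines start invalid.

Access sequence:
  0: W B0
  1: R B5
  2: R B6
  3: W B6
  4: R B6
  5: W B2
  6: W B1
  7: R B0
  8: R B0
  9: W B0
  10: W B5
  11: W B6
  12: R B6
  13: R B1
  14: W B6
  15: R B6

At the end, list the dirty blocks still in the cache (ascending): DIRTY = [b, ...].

DIRTY = [0, 6]

0: W B0 -> L0 miss  d=D]
1: R B5 -> L1 miss  d=-]
2: R B6 -> L2 miss  d=-]
3: W B6 -> L2 hit  d=D]
4: R B6 -> L2 hit  d=D]
5: W B2 -> L2 miss wb->B6  d=D]
6: W B1 -> L1 miss  d=D]
7: R B0 -> L0 hit  d=D]
8: R B0 -> L0 hit  d=D]
9: W B0 -> L0 hit  d=D]
10: W B5 -> L1 miss wb->B1  d=D]
11: W B6 -> L2 miss wb->B2  d=D]
12: R B6 -> L2 hit  d=D]
13: R B1 -> L1 miss wb->B5  d=-]
14: W B6 -> L2 hit  d=D]
15: R B6 -> L2 hit  d=D]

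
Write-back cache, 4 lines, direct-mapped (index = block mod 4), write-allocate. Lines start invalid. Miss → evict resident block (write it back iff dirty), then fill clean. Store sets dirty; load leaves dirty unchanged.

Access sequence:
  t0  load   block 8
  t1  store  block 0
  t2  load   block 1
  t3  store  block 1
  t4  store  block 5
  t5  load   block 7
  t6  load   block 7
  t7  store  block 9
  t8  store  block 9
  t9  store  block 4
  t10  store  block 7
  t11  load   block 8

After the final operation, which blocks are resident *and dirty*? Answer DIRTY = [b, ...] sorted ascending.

DIRTY = [7, 9]

  0 | R B8 → L0 miss [-]
  1 | W B0 → L0 miss [D]
  2 | R B1 → L1 miss [-]
  3 | W B1 → L1 hit [D]
  4 | W B5 → L1 miss wb→B1 [D]
  5 | R B7 → L3 miss [-]
  6 | R B7 → L3 hit [-]
  7 | W B9 → L1 miss wb→B5 [D]
  8 | W B9 → L1 hit [D]
  9 | W B4 → L0 miss wb→B0 [D]
  10 | W B7 → L3 hit [D]
  11 | R B8 → L0 miss wb→B4 [-]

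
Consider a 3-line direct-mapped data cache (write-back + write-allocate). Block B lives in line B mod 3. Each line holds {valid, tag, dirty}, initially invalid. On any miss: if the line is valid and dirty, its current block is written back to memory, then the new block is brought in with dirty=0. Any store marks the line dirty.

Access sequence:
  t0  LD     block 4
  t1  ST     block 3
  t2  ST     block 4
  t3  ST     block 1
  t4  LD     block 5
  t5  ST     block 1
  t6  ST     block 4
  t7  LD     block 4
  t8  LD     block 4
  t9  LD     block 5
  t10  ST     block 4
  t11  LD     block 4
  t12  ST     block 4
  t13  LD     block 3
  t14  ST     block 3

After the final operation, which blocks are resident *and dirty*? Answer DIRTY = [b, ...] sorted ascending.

DIRTY = [3, 4]

0: R B4 -> L1 miss  d=-]
1: W B3 -> L0 miss  d=D]
2: W B4 -> L1 hit  d=D]
3: W B1 -> L1 miss wb->B4  d=D]
4: R B5 -> L2 miss  d=-]
5: W B1 -> L1 hit  d=D]
6: W B4 -> L1 miss wb->B1  d=D]
7: R B4 -> L1 hit  d=D]
8: R B4 -> L1 hit  d=D]
9: R B5 -> L2 hit  d=-]
10: W B4 -> L1 hit  d=D]
11: R B4 -> L1 hit  d=D]
12: W B4 -> L1 hit  d=D]
13: R B3 -> L0 hit  d=D]
14: W B3 -> L0 hit  d=D]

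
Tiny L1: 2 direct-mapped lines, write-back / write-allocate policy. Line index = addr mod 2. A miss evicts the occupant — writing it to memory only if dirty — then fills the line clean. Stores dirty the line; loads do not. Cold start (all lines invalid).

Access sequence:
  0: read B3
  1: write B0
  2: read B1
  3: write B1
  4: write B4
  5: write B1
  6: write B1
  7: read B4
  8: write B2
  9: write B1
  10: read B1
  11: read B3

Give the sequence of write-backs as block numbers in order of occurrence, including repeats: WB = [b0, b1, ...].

WB = [0, 4, 1]

  0 | R B3 → L1 miss [-]
  1 | W B0 → L0 miss [D]
  2 | R B1 → L1 miss [-]
  3 | W B1 → L1 hit [D]
  4 | W B4 → L0 miss wb→B0 [D]
  5 | W B1 → L1 hit [D]
  6 | W B1 → L1 hit [D]
  7 | R B4 → L0 hit [D]
  8 | W B2 → L0 miss wb→B4 [D]
  9 | W B1 → L1 hit [D]
  10 | R B1 → L1 hit [D]
  11 | R B3 → L1 miss wb→B1 [-]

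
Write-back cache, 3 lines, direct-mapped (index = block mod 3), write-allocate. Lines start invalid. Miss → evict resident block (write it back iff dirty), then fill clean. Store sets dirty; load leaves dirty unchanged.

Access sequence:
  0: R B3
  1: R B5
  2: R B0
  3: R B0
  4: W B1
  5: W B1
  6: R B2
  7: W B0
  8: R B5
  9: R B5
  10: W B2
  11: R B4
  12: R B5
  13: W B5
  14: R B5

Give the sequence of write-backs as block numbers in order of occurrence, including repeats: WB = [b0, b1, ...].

  0 | R B3 → L0 miss [-]
  1 | R B5 → L2 miss [-]
  2 | R B0 → L0 miss [-]
  3 | R B0 → L0 hit [-]
  4 | W B1 → L1 miss [D]
  5 | W B1 → L1 hit [D]
  6 | R B2 → L2 miss [-]
  7 | W B0 → L0 hit [D]
  8 | R B5 → L2 miss [-]
  9 | R B5 → L2 hit [-]
  10 | W B2 → L2 miss [D]
  11 | R B4 → L1 miss wb→B1 [-]
  12 | R B5 → L2 miss wb→B2 [-]
  13 | W B5 → L2 hit [D]
  14 | R B5 → L2 hit [D]

WB = [1, 2]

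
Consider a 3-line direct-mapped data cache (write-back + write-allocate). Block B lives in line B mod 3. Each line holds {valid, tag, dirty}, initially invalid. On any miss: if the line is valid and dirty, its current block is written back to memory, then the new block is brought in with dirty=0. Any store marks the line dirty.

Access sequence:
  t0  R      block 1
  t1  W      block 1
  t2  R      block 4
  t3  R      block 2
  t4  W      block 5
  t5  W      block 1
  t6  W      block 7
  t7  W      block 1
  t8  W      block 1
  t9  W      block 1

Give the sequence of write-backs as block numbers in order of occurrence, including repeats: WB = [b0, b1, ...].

0: R B1 → L1 miss [-]
1: W B1 → L1 hit [D]
2: R B4 → L1 miss wb→B1 [-]
3: R B2 → L2 miss [-]
4: W B5 → L2 miss [D]
5: W B1 → L1 miss [D]
6: W B7 → L1 miss wb→B1 [D]
7: W B1 → L1 miss wb→B7 [D]
8: W B1 → L1 hit [D]
9: W B1 → L1 hit [D]

WB = [1, 1, 7]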